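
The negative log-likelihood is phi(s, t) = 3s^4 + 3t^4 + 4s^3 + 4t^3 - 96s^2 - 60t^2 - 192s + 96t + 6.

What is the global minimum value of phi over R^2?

phi(s,t) separates as P(s) + Q(t) + 6, so its minimum is min P + min Q + 6.
P'(s) = 12(s - 4)(s + 1)(s + 4) vanishes at s ∈ {-4, -1, 4}; Q'(t) = 12(t - 2)(t - 1)(t + 4) vanishes at t ∈ {-4, 1, 2}.
Local minima of P (where P''>0): P(-4)=-256, P(4)=-1280. Local minima of Q: Q(-4)=-832, Q(2)=32.
So the global minimum of phi is P(4) + Q(-4) + 6 = -1280 − 832 + 6 = -2106, attained at (4, -4).

-2106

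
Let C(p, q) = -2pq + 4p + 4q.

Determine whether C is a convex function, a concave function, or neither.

C is quadratic, so its Hessian is the constant matrix H = [[0, -2], [-2, 0]].
det(H) = -4, tr(H) = 0.
det(H) < 0, so H is indefinite: neither convex nor concave.

neither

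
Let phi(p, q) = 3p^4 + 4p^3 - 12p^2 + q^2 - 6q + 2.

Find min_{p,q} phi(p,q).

phi(p,q) separates as A(p) + B(q) + 2, so its minimum is min A + min B + 2.
A'(p) = 12p(p - 1)(p + 2) vanishes at p ∈ {-2, 0, 1}; B'(q) = 2q - 6 vanishes at q ∈ {3}.
Local minima of A (where A''>0): A(-2)=-32, A(1)=-5. Local minima of B: B(3)=-9.
So the global minimum of phi is A(-2) + B(3) + 2 = -32 − 9 + 2 = -39, attained at (-2, 3).

-39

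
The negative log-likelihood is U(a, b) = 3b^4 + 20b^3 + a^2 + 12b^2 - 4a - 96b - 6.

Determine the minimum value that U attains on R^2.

-71

U(a,b) separates as P(a) + Q(b) − 6, so its minimum is min P + min Q − 6.
P'(a) = 2a - 4 vanishes at a ∈ {2}; Q'(b) = 12(b - 1)(b + 2)(b + 4) vanishes at b ∈ {-4, -2, 1}.
Local minima of P (where P''>0): P(2)=-4. Local minima of Q: Q(-4)=64, Q(1)=-61.
So the global minimum of U is P(2) + Q(1) − 6 = -4 − 61 − 6 = -71, attained at (2, 1).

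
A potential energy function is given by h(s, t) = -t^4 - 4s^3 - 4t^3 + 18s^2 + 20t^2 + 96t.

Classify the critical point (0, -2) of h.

local minimum

The mixed partial ∂²h/∂s∂t is 0, so the Hessian at any point is diag(h_ss, h_tt) = diag(12(-2s + 3), 4(-3t^2 - 6t + 10)).
At (0, -2): H = diag(36, 40).
Both eigenvalues are positive, so H is positive definite: a local minimum.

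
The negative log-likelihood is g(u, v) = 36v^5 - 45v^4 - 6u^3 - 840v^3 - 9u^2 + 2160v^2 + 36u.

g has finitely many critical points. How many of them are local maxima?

g separates as a function of u plus a function of v, so ∇g=0 decouples.
∂g/∂u = -18(u - 1)(u + 2) = 0 at u ∈ {-2, 1}; ∂g/∂v = 180v(v - 3)(v - 2)(v + 4) = 0 at v ∈ {-4, 0, 2, 3}.
The Hessian is diagonal: diag(g_uu, g_vv). Second derivatives: g_uu(-2)=54, g_uu(1)=-54; g_vv(-4)=-30240, g_vv(0)=4320, g_vv(2)=-2160, g_vv(3)=3780.
Local maxima occur where both diagonal entries negative: (1, -4), (1, 2). Count: 2.

2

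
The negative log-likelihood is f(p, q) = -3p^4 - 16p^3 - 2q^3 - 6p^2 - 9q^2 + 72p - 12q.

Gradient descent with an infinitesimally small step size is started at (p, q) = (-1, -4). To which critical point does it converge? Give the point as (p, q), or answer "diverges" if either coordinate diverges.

f is separable, so gradient descent decouples: p follows -∂f/∂p, q follows -∂f/∂q.
∂f/∂p = -12(p - 1)(p + 2)(p + 3); at p=-1 this is 48, so p decreases.
∂f/∂q = -6(q + 1)(q + 2); at q=-4 this is -36, so q increases.
p converges to its nearest critical value -2 (a local min of the p-part); q converges to -2. The iterate converges to (-2, -2).

(-2, -2)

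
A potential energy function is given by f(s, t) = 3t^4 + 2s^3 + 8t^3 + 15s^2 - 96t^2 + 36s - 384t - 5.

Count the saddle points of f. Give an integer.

f separates as a function of s plus a function of t, so ∇f=0 decouples.
∂f/∂s = 6(s + 2)(s + 3) = 0 at s ∈ {-3, -2}; ∂f/∂t = 12(t - 4)(t + 2)(t + 4) = 0 at t ∈ {-4, -2, 4}.
The Hessian is diagonal: diag(f_ss, f_tt). Second derivatives: f_ss(-3)=-6, f_ss(-2)=6; f_tt(-4)=192, f_tt(-2)=-144, f_tt(4)=576.
Saddle points occur where the two diagonal entries have opposite signs: (-3, -4), (-3, 4), (-2, -2). Count: 3.

3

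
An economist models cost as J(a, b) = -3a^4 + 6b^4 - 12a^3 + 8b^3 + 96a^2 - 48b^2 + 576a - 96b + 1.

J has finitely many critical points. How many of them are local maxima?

J separates as a function of a plus a function of b, so ∇J=0 decouples.
∂J/∂a = -12(a - 4)(a + 3)(a + 4) = 0 at a ∈ {-4, -3, 4}; ∂J/∂b = 24(b - 2)(b + 1)(b + 2) = 0 at b ∈ {-2, -1, 2}.
The Hessian is diagonal: diag(J_aa, J_bb). Second derivatives: J_aa(-4)=-96, J_aa(-3)=84, J_aa(4)=-672; J_bb(-2)=96, J_bb(-1)=-72, J_bb(2)=288.
Local maxima occur where both diagonal entries negative: (-4, -1), (4, -1). Count: 2.

2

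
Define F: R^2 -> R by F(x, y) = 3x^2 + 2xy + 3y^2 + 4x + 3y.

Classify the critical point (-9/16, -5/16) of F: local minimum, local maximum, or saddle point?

local minimum

The Hessian of F is constant: H = [[6, 2], [2, 6]].
det(H) = 6·6 − 2² = 32.
det(H) > 0 and tr(H) = 12 > 0, so H is positive definite and the point is a local minimum.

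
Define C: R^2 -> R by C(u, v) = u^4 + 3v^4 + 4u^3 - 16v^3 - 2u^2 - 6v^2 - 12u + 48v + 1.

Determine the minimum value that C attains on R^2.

C(u,v) separates as P(u) + Q(v) + 1, so its minimum is min P + min Q + 1.
P'(u) = 4(u - 1)(u + 1)(u + 3) vanishes at u ∈ {-3, -1, 1}; Q'(v) = 12(v - 4)(v - 1)(v + 1) vanishes at v ∈ {-1, 1, 4}.
Local minima of P (where P''>0): P(-3)=-9, P(1)=-9. Local minima of Q: Q(-1)=-35, Q(4)=-160.
So the global minimum of C is P(-3) + Q(4) + 1 = -9 − 160 + 1 = -168, attained at (-3, 4).

-168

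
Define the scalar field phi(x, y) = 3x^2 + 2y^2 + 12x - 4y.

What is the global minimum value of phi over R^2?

-14

phi(x,y) separates as P(x) + Q(y), so its minimum is min P + min Q.
P'(x) = 6x + 12 vanishes at x ∈ {-2}; Q'(y) = 4y - 4 vanishes at y ∈ {1}.
Local minima of P (where P''>0): P(-2)=-12. Local minima of Q: Q(1)=-2.
So the global minimum of phi is P(-2) + Q(1) = -12 − 2 = -14, attained at (-2, 1).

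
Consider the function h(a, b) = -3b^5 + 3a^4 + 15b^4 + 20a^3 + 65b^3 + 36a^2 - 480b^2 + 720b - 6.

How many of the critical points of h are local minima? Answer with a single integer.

h separates as a function of a plus a function of b, so ∇h=0 decouples.
∂h/∂a = 12a(a + 2)(a + 3) = 0 at a ∈ {-3, -2, 0}; ∂h/∂b = -15(b - 4)(b - 3)(b - 1)(b + 4) = 0 at b ∈ {-4, 1, 3, 4}.
The Hessian is diagonal: diag(h_aa, h_bb). Second derivatives: h_aa(-3)=36, h_aa(-2)=-24, h_aa(0)=72; h_bb(-4)=4200, h_bb(1)=-450, h_bb(3)=210, h_bb(4)=-360.
Local minima occur where both diagonal entries positive: (-3, -4), (-3, 3), (0, -4), (0, 3). Count: 4.

4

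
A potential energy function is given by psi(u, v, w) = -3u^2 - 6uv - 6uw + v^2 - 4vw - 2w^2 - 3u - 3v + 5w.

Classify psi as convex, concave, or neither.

psi is quadratic, so its Hessian is the constant matrix H = [[-6, -6, -6], [-6, 2, -4], [-6, -4, -4]].
Leading principal minors: -6, -48, -72.
Neither pattern holds ⇒ H is indefinite ⇒ neither convex nor concave.

neither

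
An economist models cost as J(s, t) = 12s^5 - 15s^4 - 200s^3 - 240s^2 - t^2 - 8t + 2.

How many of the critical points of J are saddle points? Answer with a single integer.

2

J separates as a function of s plus a function of t, so ∇J=0 decouples.
∂J/∂s = 60s(s - 4)(s + 1)(s + 2) = 0 at s ∈ {-2, -1, 0, 4}; ∂J/∂t = -2(t + 4) = 0 at t ∈ {-4}.
The Hessian is diagonal: diag(J_ss, J_tt). Second derivatives: J_ss(-2)=-720, J_ss(-1)=300, J_ss(0)=-480, J_ss(4)=7200; J_tt(-4)=-2.
Saddle points occur where the two diagonal entries have opposite signs: (-1, -4), (4, -4). Count: 2.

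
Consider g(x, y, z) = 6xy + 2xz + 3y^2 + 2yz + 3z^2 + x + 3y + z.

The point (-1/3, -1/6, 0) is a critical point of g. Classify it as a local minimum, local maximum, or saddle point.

The Hessian is constant: H = [[0, 6, 2], [6, 6, 2], [2, 2, 6]].
Leading principal minors: Δ₁ = 0, Δ₂ = -36, Δ₃ = -192.
The minors fit neither the all-positive nor the alternating-sign pattern, so H is indefinite: a saddle point.

saddle point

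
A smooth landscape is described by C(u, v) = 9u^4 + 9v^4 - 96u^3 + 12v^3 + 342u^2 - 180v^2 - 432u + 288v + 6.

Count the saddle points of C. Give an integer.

C separates as a function of u plus a function of v, so ∇C=0 decouples.
∂C/∂u = 36(u - 4)(u - 3)(u - 1) = 0 at u ∈ {1, 3, 4}; ∂C/∂v = 36(v - 2)(v - 1)(v + 4) = 0 at v ∈ {-4, 1, 2}.
The Hessian is diagonal: diag(C_uu, C_vv). Second derivatives: C_uu(1)=216, C_uu(3)=-72, C_uu(4)=108; C_vv(-4)=1080, C_vv(1)=-180, C_vv(2)=216.
Saddle points occur where the two diagonal entries have opposite signs: (1, 1), (3, -4), (3, 2), (4, 1). Count: 4.

4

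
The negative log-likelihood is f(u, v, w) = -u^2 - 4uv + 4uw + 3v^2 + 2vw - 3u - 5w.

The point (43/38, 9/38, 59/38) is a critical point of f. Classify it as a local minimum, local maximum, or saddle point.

The Hessian is constant: H = [[-2, -4, 4], [-4, 6, 2], [4, 2, 0]].
Leading principal minors: Δ₁ = -2, Δ₂ = -28, Δ₃ = -152.
The minors fit neither the all-positive nor the alternating-sign pattern, so H is indefinite: a saddle point.

saddle point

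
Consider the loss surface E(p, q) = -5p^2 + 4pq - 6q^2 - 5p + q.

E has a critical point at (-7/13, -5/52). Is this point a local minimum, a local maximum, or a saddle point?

local maximum

The Hessian of E is constant: H = [[-10, 4], [4, -12]].
det(H) = (-10)·(-12) − 4² = 104.
det(H) > 0 and tr(H) = -22 < 0, so H is negative definite and the point is a local maximum.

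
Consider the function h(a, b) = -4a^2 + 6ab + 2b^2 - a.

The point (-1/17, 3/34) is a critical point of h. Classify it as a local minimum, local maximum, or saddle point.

The Hessian of h is constant: H = [[-8, 6], [6, 4]].
det(H) = (-8)·4 − 6² = -68.
Since det(H) < 0, H is indefinite and the critical point is a saddle point.

saddle point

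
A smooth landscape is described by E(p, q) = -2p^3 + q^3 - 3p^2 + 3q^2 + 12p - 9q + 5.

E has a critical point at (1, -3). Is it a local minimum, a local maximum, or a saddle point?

local maximum

The mixed partial ∂²E/∂p∂q is 0, so the Hessian at any point is diag(E_pp, E_qq) = diag(-6(2p + 1), 6(q + 1)).
At (1, -3): H = diag(-18, -12).
Both eigenvalues are negative, so H is negative definite: a local maximum.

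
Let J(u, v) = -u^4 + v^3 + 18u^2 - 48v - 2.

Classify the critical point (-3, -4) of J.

The mixed partial ∂²J/∂u∂v is 0, so the Hessian at any point is diag(J_uu, J_vv) = diag(12(-u^2 + 3), 6v).
At (-3, -4): H = diag(-72, -24).
Both eigenvalues are negative, so H is negative definite: a local maximum.

local maximum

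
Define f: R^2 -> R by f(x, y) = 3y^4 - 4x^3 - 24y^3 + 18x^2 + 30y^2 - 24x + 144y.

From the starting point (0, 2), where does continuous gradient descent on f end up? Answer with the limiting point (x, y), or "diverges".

f is separable, so gradient descent decouples: x follows -∂f/∂x, y follows -∂f/∂y.
∂f/∂x = -12(x - 2)(x - 1); at x=0 this is -24, so x increases.
∂f/∂y = 12(y - 4)(y - 3)(y + 1); at y=2 this is 72, so y decreases.
x converges to its nearest critical value 1 (a local min of the x-part); y converges to -1. The iterate converges to (1, -1).

(1, -1)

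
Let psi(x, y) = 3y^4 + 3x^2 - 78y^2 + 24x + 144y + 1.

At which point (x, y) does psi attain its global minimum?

(-4, -4)

psi(x,y) separates as P(x) + Q(y) + 1, so its minimum is min P + min Q + 1.
P'(x) = 6x + 24 vanishes at x ∈ {-4}; Q'(y) = 12(y - 3)(y - 1)(y + 4) vanishes at y ∈ {-4, 1, 3}.
Local minima of P (where P''>0): P(-4)=-48. Local minima of Q: Q(-4)=-1056, Q(3)=-27.
So the global minimum of psi is P(-4) + Q(-4) + 1 = -48 − 1056 + 1 = -1103, attained at (-4, -4).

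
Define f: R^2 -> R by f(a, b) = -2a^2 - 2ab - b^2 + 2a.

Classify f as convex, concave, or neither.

f is quadratic, so its Hessian is the constant matrix H = [[-4, -2], [-2, -2]].
det(H) = 4, tr(H) = -6.
det(H) > 0 and tr(H) < 0, so H is negative definite everywhere: concave.

concave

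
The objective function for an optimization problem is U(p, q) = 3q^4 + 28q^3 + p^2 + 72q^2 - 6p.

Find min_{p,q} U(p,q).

-9

U(p,q) separates as A(p) + B(q), so its minimum is min A + min B.
A'(p) = 2p - 6 vanishes at p ∈ {3}; B'(q) = 12q(q + 3)(q + 4) vanishes at q ∈ {-4, -3, 0}.
Local minima of A (where A''>0): A(3)=-9. Local minima of B: B(-4)=128, B(0)=0.
So the global minimum of U is A(3) + B(0) = -9 + 0 = -9, attained at (3, 0).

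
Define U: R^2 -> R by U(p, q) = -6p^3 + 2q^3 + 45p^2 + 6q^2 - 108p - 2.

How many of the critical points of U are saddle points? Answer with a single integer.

U separates as a function of p plus a function of q, so ∇U=0 decouples.
∂U/∂p = -18(p - 3)(p - 2) = 0 at p ∈ {2, 3}; ∂U/∂q = 6q(q + 2) = 0 at q ∈ {-2, 0}.
The Hessian is diagonal: diag(U_pp, U_qq). Second derivatives: U_pp(2)=18, U_pp(3)=-18; U_qq(-2)=-12, U_qq(0)=12.
Saddle points occur where the two diagonal entries have opposite signs: (2, -2), (3, 0). Count: 2.

2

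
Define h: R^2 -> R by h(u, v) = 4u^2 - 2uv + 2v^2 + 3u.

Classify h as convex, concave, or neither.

h is quadratic, so its Hessian is the constant matrix H = [[8, -2], [-2, 4]].
det(H) = 28, tr(H) = 12.
det(H) > 0 and tr(H) > 0, so H is positive definite everywhere: convex.

convex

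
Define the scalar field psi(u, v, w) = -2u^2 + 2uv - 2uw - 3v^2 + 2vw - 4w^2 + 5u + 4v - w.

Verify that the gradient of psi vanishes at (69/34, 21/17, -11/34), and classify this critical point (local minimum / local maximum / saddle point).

local maximum

∇psi = (-4u + 2v - 2w + 5, 2u - 6v + 2w + 4, -2u + 2v - 8w - 1); substituting (69/34, 21/17, -11/34) gives ∇psi = (0, 0, 0), so (69/34, 21/17, -11/34) is indeed a critical point.
The Hessian is constant: H = [[-4, 2, -2], [2, -6, 2], [-2, 2, -8]].
Leading principal minors: Δ₁ = -4, Δ₂ = 20, Δ₃ = -136.
The minors alternate sign starting negative (−, +, −), so H is negative definite: a local maximum.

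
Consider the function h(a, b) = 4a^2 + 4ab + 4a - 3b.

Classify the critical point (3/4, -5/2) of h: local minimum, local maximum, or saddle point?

The Hessian of h is constant: H = [[8, 4], [4, 0]].
det(H) = 8·0 − 4² = -16.
Since det(H) < 0, H is indefinite and the critical point is a saddle point.

saddle point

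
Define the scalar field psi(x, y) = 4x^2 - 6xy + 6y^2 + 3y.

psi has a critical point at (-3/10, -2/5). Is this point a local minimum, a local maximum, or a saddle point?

The Hessian of psi is constant: H = [[8, -6], [-6, 12]].
det(H) = 8·12 − (-6)² = 60.
det(H) > 0 and tr(H) = 20 > 0, so H is positive definite and the point is a local minimum.

local minimum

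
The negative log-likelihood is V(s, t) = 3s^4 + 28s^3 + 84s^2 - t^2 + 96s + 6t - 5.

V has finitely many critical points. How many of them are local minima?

0

V separates as a function of s plus a function of t, so ∇V=0 decouples.
∂V/∂s = 12(s + 1)(s + 2)(s + 4) = 0 at s ∈ {-4, -2, -1}; ∂V/∂t = -2(t - 3) = 0 at t ∈ {3}.
The Hessian is diagonal: diag(V_ss, V_tt). Second derivatives: V_ss(-4)=72, V_ss(-2)=-24, V_ss(-1)=36; V_tt(3)=-2.
Local minima occur where both diagonal entries positive: none. Count: 0.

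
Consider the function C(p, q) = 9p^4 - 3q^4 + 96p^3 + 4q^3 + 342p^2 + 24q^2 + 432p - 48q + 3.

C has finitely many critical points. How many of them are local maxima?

2

C separates as a function of p plus a function of q, so ∇C=0 decouples.
∂C/∂p = 36(p + 1)(p + 3)(p + 4) = 0 at p ∈ {-4, -3, -1}; ∂C/∂q = -12(q - 2)(q - 1)(q + 2) = 0 at q ∈ {-2, 1, 2}.
The Hessian is diagonal: diag(C_pp, C_qq). Second derivatives: C_pp(-4)=108, C_pp(-3)=-72, C_pp(-1)=216; C_qq(-2)=-144, C_qq(1)=36, C_qq(2)=-48.
Local maxima occur where both diagonal entries negative: (-3, -2), (-3, 2). Count: 2.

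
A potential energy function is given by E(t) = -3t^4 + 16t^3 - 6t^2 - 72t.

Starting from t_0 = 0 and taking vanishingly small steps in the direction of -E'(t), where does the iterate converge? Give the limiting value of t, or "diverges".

2

E'(t) = -12(t - 3)(t - 2)(t + 1), so E'(0) = -72.
Gradient descent moves in the -E' direction, i.e. t is increasing.
The nearest critical point in that direction is t = 2, where E'' = 36 > 0 (a local minimum). The iterate converges there.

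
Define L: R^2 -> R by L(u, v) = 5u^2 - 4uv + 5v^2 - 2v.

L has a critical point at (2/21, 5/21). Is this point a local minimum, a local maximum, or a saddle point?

local minimum

The Hessian of L is constant: H = [[10, -4], [-4, 10]].
det(H) = 10·10 − (-4)² = 84.
det(H) > 0 and tr(H) = 20 > 0, so H is positive definite and the point is a local minimum.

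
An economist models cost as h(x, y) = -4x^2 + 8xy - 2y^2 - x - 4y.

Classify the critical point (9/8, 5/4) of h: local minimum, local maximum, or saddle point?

The Hessian of h is constant: H = [[-8, 8], [8, -4]].
det(H) = (-8)·(-4) − 8² = -32.
Since det(H) < 0, H is indefinite and the critical point is a saddle point.

saddle point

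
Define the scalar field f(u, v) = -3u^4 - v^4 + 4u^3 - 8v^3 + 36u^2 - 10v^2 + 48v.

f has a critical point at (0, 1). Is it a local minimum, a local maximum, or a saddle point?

saddle point

The mixed partial ∂²f/∂u∂v is 0, so the Hessian at any point is diag(f_uu, f_vv) = diag(12(-3u^2 + 2u + 6), -4(3v^2 + 12v + 5)).
At (0, 1): H = diag(72, -80).
The eigenvalues have opposite signs, so H is indefinite: a saddle point.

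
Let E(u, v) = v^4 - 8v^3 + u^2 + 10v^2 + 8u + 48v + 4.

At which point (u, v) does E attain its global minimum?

E(u,v) separates as P(u) + Q(v) + 4, so its minimum is min P + min Q + 4.
P'(u) = 2u + 8 vanishes at u ∈ {-4}; Q'(v) = 4(v - 4)(v - 3)(v + 1) vanishes at v ∈ {-1, 3, 4}.
Local minima of P (where P''>0): P(-4)=-16. Local minima of Q: Q(-1)=-29, Q(4)=96.
So the global minimum of E is P(-4) + Q(-1) + 4 = -16 − 29 + 4 = -41, attained at (-4, -1).

(-4, -1)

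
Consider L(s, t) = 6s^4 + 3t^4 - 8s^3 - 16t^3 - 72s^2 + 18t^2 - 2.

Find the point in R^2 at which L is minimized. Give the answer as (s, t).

(3, 3)

L(s,t) separates as P(s) + Q(t) − 2, so its minimum is min P + min Q − 2.
P'(s) = 24s(s - 3)(s + 2) vanishes at s ∈ {-2, 0, 3}; Q'(t) = 12t(t - 3)(t - 1) vanishes at t ∈ {0, 1, 3}.
Local minima of P (where P''>0): P(-2)=-128, P(3)=-378. Local minima of Q: Q(0)=0, Q(3)=-27.
So the global minimum of L is P(3) + Q(3) − 2 = -378 − 27 − 2 = -407, attained at (3, 3).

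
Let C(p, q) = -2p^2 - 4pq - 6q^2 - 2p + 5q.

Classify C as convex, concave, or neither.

concave

C is quadratic, so its Hessian is the constant matrix H = [[-4, -4], [-4, -12]].
det(H) = 32, tr(H) = -16.
det(H) > 0 and tr(H) < 0, so H is negative definite everywhere: concave.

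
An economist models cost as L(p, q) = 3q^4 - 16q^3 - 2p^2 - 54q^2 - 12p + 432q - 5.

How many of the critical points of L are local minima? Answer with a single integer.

L separates as a function of p plus a function of q, so ∇L=0 decouples.
∂L/∂p = -4(p + 3) = 0 at p ∈ {-3}; ∂L/∂q = 12(q - 4)(q - 3)(q + 3) = 0 at q ∈ {-3, 3, 4}.
The Hessian is diagonal: diag(L_pp, L_qq). Second derivatives: L_pp(-3)=-4; L_qq(-3)=504, L_qq(3)=-72, L_qq(4)=84.
Local minima occur where both diagonal entries positive: none. Count: 0.

0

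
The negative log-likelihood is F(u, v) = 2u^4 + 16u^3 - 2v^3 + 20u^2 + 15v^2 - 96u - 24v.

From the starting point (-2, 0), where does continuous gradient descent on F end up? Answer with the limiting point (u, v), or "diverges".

(1, 1)

F is separable, so gradient descent decouples: u follows -∂F/∂u, v follows -∂F/∂v.
∂F/∂u = 8(u - 1)(u + 3)(u + 4); at u=-2 this is -48, so u increases.
∂F/∂v = -6(v - 4)(v - 1); at v=0 this is -24, so v increases.
u converges to its nearest critical value 1 (a local min of the u-part); v converges to 1. The iterate converges to (1, 1).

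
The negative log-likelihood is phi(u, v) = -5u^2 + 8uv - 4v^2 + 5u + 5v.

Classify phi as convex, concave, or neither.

concave

phi is quadratic, so its Hessian is the constant matrix H = [[-10, 8], [8, -8]].
det(H) = 16, tr(H) = -18.
det(H) > 0 and tr(H) < 0, so H is negative definite everywhere: concave.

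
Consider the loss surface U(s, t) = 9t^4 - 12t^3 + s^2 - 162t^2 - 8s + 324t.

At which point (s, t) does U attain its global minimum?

U(s,t) separates as P(s) + Q(t), so its minimum is min P + min Q.
P'(s) = 2s - 8 vanishes at s ∈ {4}; Q'(t) = 36(t - 3)(t - 1)(t + 3) vanishes at t ∈ {-3, 1, 3}.
Local minima of P (where P''>0): P(4)=-16. Local minima of Q: Q(-3)=-1377, Q(3)=-81.
So the global minimum of U is P(4) + Q(-3) = -16 − 1377 = -1393, attained at (4, -3).

(4, -3)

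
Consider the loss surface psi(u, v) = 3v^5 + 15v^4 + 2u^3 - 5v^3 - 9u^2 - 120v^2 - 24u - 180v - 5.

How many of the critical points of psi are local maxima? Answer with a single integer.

2

psi separates as a function of u plus a function of v, so ∇psi=0 decouples.
∂psi/∂u = 6(u - 4)(u + 1) = 0 at u ∈ {-1, 4}; ∂psi/∂v = 15(v - 2)(v + 1)(v + 2)(v + 3) = 0 at v ∈ {-3, -2, -1, 2}.
The Hessian is diagonal: diag(psi_uu, psi_vv). Second derivatives: psi_uu(-1)=-30, psi_uu(4)=30; psi_vv(-3)=-150, psi_vv(-2)=60, psi_vv(-1)=-90, psi_vv(2)=900.
Local maxima occur where both diagonal entries negative: (-1, -3), (-1, -1). Count: 2.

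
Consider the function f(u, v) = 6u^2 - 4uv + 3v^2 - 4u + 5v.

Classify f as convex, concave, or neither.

convex

f is quadratic, so its Hessian is the constant matrix H = [[12, -4], [-4, 6]].
det(H) = 56, tr(H) = 18.
det(H) > 0 and tr(H) > 0, so H is positive definite everywhere: convex.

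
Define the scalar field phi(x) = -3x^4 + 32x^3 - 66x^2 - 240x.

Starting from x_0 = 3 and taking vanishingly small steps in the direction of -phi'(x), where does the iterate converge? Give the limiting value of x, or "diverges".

4

phi'(x) = -12(x - 5)(x - 4)(x + 1), so phi'(3) = -96.
Gradient descent moves in the -phi' direction, i.e. x is increasing.
The nearest critical point in that direction is x = 4, where phi'' = 60 > 0 (a local minimum). The iterate converges there.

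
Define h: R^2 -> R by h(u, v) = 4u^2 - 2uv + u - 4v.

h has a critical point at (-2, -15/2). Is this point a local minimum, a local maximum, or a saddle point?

saddle point

The Hessian of h is constant: H = [[8, -2], [-2, 0]].
det(H) = 8·0 − (-2)² = -4.
Since det(H) < 0, H is indefinite and the critical point is a saddle point.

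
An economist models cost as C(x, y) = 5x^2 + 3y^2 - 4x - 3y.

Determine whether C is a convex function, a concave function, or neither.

C is quadratic, so its Hessian is the constant matrix H = [[10, 0], [0, 6]].
det(H) = 60, tr(H) = 16.
det(H) > 0 and tr(H) > 0, so H is positive definite everywhere: convex.

convex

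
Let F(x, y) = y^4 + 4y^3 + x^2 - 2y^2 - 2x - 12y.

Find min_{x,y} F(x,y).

-10

F(x,y) separates as P(x) + Q(y), so its minimum is min P + min Q.
P'(x) = 2x - 2 vanishes at x ∈ {1}; Q'(y) = 4(y - 1)(y + 1)(y + 3) vanishes at y ∈ {-3, -1, 1}.
Local minima of P (where P''>0): P(1)=-1. Local minima of Q: Q(-3)=-9, Q(1)=-9.
So the global minimum of F is P(1) + Q(-3) = -1 − 9 = -10, attained at (1, -3).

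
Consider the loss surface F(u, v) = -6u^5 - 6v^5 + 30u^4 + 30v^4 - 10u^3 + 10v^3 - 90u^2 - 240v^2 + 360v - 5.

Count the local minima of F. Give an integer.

F separates as a function of u plus a function of v, so ∇F=0 decouples.
∂F/∂u = -30u(u - 3)(u - 2)(u + 1) = 0 at u ∈ {-1, 0, 2, 3}; ∂F/∂v = -30(v - 3)(v - 2)(v - 1)(v + 2) = 0 at v ∈ {-2, 1, 2, 3}.
The Hessian is diagonal: diag(F_uu, F_vv). Second derivatives: F_uu(-1)=360, F_uu(0)=-180, F_uu(2)=180, F_uu(3)=-360; F_vv(-2)=1800, F_vv(1)=-180, F_vv(2)=120, F_vv(3)=-300.
Local minima occur where both diagonal entries positive: (-1, -2), (-1, 2), (2, -2), (2, 2). Count: 4.

4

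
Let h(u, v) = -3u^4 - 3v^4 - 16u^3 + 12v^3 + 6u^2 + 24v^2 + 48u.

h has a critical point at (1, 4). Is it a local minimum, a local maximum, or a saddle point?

The mixed partial ∂²h/∂u∂v is 0, so the Hessian at any point is diag(h_uu, h_vv) = diag(12(-3u^2 - 8u + 1), 12(-3v^2 + 6v + 4)).
At (1, 4): H = diag(-120, -240).
Both eigenvalues are negative, so H is negative definite: a local maximum.

local maximum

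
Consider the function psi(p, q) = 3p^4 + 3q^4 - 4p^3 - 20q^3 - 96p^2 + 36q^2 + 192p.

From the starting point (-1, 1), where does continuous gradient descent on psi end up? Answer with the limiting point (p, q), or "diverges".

(-4, 0)

psi is separable, so gradient descent decouples: p follows -∂psi/∂p, q follows -∂psi/∂q.
∂psi/∂p = 12(p - 4)(p - 1)(p + 4); at p=-1 this is 360, so p decreases.
∂psi/∂q = 12q(q - 3)(q - 2); at q=1 this is 24, so q decreases.
p converges to its nearest critical value -4 (a local min of the p-part); q converges to 0. The iterate converges to (-4, 0).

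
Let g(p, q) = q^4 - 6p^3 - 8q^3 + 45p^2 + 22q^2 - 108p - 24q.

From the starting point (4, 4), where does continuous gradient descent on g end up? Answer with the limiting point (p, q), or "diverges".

diverges

g is separable, so gradient descent decouples: p follows -∂g/∂p, q follows -∂g/∂q.
∂g/∂p = -18(p - 3)(p - 2); at p=4 this is -36, so p increases.
∂g/∂q = 4(q - 3)(q - 2)(q - 1); at q=4 this is 24, so q decreases.
The p-coordinate has no critical point in that direction and runs off to infinity.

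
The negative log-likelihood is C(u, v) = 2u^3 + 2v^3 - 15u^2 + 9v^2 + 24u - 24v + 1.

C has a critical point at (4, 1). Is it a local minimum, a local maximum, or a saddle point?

local minimum

The mixed partial ∂²C/∂u∂v is 0, so the Hessian at any point is diag(C_uu, C_vv) = diag(6(2u - 5), 6(2v + 3)).
At (4, 1): H = diag(18, 30).
Both eigenvalues are positive, so H is positive definite: a local minimum.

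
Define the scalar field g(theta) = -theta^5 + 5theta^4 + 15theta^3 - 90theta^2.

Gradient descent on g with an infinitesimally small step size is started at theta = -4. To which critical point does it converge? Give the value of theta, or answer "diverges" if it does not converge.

g'(theta) = -5theta(theta - 4)(theta - 3)(theta + 3), so g'(-4) = -1120.
Gradient descent moves in the -g' direction, i.e. theta is increasing.
The nearest critical point in that direction is theta = -3, where g'' = 630 > 0 (a local minimum). The iterate converges there.

-3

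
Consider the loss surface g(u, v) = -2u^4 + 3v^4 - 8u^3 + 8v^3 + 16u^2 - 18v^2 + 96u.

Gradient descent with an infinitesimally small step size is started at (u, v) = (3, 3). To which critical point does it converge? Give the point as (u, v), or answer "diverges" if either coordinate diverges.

diverges

g is separable, so gradient descent decouples: u follows -∂g/∂u, v follows -∂g/∂v.
∂g/∂u = -8(u - 2)(u + 2)(u + 3); at u=3 this is -240, so u increases.
∂g/∂v = 12v(v - 1)(v + 3); at v=3 this is 432, so v decreases.
The u-coordinate has no critical point in that direction and runs off to infinity.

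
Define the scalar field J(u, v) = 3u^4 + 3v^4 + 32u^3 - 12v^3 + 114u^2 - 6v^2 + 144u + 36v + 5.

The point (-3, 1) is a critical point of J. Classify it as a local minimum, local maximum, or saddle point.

local maximum

The mixed partial ∂²J/∂u∂v is 0, so the Hessian at any point is diag(J_uu, J_vv) = diag(12(3u^2 + 16u + 19), 12(3v^2 - 6v - 1)).
At (-3, 1): H = diag(-24, -48).
Both eigenvalues are negative, so H is negative definite: a local maximum.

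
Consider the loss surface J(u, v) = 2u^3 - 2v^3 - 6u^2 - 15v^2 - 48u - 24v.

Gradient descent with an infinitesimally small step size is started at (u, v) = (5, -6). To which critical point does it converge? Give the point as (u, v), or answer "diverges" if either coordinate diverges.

J is separable, so gradient descent decouples: u follows -∂J/∂u, v follows -∂J/∂v.
∂J/∂u = 6(u - 4)(u + 2); at u=5 this is 42, so u decreases.
∂J/∂v = -6(v + 1)(v + 4); at v=-6 this is -60, so v increases.
u converges to its nearest critical value 4 (a local min of the u-part); v converges to -4. The iterate converges to (4, -4).

(4, -4)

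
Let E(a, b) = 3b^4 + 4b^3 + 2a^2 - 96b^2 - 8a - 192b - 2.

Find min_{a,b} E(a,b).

-1290

E(a,b) separates as P(a) + Q(b) − 2, so its minimum is min P + min Q − 2.
P'(a) = 4a - 8 vanishes at a ∈ {2}; Q'(b) = 12(b - 4)(b + 1)(b + 4) vanishes at b ∈ {-4, -1, 4}.
Local minima of P (where P''>0): P(2)=-8. Local minima of Q: Q(-4)=-256, Q(4)=-1280.
So the global minimum of E is P(2) + Q(4) − 2 = -8 − 1280 − 2 = -1290, attained at (2, 4).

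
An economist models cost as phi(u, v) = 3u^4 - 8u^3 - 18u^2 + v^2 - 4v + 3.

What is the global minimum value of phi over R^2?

phi(u,v) separates as P(u) + Q(v) + 3, so its minimum is min P + min Q + 3.
P'(u) = 12u(u - 3)(u + 1) vanishes at u ∈ {-1, 0, 3}; Q'(v) = 2v - 4 vanishes at v ∈ {2}.
Local minima of P (where P''>0): P(-1)=-7, P(3)=-135. Local minima of Q: Q(2)=-4.
So the global minimum of phi is P(3) + Q(2) + 3 = -135 − 4 + 3 = -136, attained at (3, 2).

-136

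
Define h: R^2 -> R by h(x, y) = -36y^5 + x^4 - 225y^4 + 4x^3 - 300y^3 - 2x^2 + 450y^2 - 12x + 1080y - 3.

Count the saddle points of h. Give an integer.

6

h separates as a function of x plus a function of y, so ∇h=0 decouples.
∂h/∂x = 4(x - 1)(x + 1)(x + 3) = 0 at x ∈ {-3, -1, 1}; ∂h/∂y = -180(y - 1)(y + 1)(y + 2)(y + 3) = 0 at y ∈ {-3, -2, -1, 1}.
The Hessian is diagonal: diag(h_xx, h_yy). Second derivatives: h_xx(-3)=32, h_xx(-1)=-16, h_xx(1)=32; h_yy(-3)=1440, h_yy(-2)=-540, h_yy(-1)=720, h_yy(1)=-4320.
Saddle points occur where the two diagonal entries have opposite signs: (-3, -2), (-3, 1), (-1, -3), (-1, -1), (1, -2), (1, 1). Count: 6.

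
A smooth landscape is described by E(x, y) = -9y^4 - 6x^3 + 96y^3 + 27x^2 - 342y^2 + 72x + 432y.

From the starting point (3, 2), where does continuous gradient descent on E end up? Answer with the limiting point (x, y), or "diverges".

(-1, 3)

E is separable, so gradient descent decouples: x follows -∂E/∂x, y follows -∂E/∂y.
∂E/∂x = -18(x - 4)(x + 1); at x=3 this is 72, so x decreases.
∂E/∂y = -36(y - 4)(y - 3)(y - 1); at y=2 this is -72, so y increases.
x converges to its nearest critical value -1 (a local min of the x-part); y converges to 3. The iterate converges to (-1, 3).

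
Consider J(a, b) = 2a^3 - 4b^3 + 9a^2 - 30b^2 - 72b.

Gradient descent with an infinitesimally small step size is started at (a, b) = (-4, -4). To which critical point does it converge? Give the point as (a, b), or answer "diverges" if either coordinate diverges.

diverges

J is separable, so gradient descent decouples: a follows -∂J/∂a, b follows -∂J/∂b.
∂J/∂a = 6a(a + 3); at a=-4 this is 24, so a decreases.
∂J/∂b = -12(b + 2)(b + 3); at b=-4 this is -24, so b increases.
The a-coordinate has no critical point in that direction and runs off to infinity.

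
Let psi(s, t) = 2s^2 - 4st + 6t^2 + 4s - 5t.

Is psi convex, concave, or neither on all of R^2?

convex

psi is quadratic, so its Hessian is the constant matrix H = [[4, -4], [-4, 12]].
det(H) = 32, tr(H) = 16.
det(H) > 0 and tr(H) > 0, so H is positive definite everywhere: convex.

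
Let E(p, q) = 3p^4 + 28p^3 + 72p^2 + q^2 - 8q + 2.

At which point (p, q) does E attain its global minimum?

E(p,q) separates as A(p) + B(q) + 2, so its minimum is min A + min B + 2.
A'(p) = 12p(p + 3)(p + 4) vanishes at p ∈ {-4, -3, 0}; B'(q) = 2q - 8 vanishes at q ∈ {4}.
Local minima of A (where A''>0): A(-4)=128, A(0)=0. Local minima of B: B(4)=-16.
So the global minimum of E is A(0) + B(4) + 2 = 0 − 16 + 2 = -14, attained at (0, 4).

(0, 4)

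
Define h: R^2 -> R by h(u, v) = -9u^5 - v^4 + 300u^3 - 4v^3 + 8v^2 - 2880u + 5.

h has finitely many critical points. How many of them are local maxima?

h separates as a function of u plus a function of v, so ∇h=0 decouples.
∂h/∂u = -45(u - 4)(u - 2)(u + 2)(u + 4) = 0 at u ∈ {-4, -2, 2, 4}; ∂h/∂v = -4v(v - 1)(v + 4) = 0 at v ∈ {-4, 0, 1}.
The Hessian is diagonal: diag(h_uu, h_vv). Second derivatives: h_uu(-4)=4320, h_uu(-2)=-2160, h_uu(2)=2160, h_uu(4)=-4320; h_vv(-4)=-80, h_vv(0)=16, h_vv(1)=-20.
Local maxima occur where both diagonal entries negative: (-2, -4), (-2, 1), (4, -4), (4, 1). Count: 4.

4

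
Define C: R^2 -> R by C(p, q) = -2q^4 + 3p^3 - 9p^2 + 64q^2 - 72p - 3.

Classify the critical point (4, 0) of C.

local minimum

The mixed partial ∂²C/∂p∂q is 0, so the Hessian at any point is diag(C_pp, C_qq) = diag(18(p - 1), 8(-3q^2 + 16)).
At (4, 0): H = diag(54, 128).
Both eigenvalues are positive, so H is positive definite: a local minimum.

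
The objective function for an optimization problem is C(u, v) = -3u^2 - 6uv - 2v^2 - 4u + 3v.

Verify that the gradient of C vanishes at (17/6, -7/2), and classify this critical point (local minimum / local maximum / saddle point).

∇C = (-6u - 6v - 4, -6u - 4v + 3); substituting (17/6, -7/2) gives ∇C = (0, 0), so (17/6, -7/2) is indeed a critical point.
The Hessian of C is constant: H = [[-6, -6], [-6, -4]].
det(H) = (-6)·(-4) − (-6)² = -12.
Since det(H) < 0, H is indefinite and the critical point is a saddle point.

saddle point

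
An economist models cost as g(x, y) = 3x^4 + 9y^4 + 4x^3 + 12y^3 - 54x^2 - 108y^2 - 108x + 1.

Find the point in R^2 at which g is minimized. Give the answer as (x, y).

g(x,y) separates as P(x) + Q(y) + 1, so its minimum is min P + min Q + 1.
P'(x) = 12(x - 3)(x + 1)(x + 3) vanishes at x ∈ {-3, -1, 3}; Q'(y) = 36y(y - 2)(y + 3) vanishes at y ∈ {-3, 0, 2}.
Local minima of P (where P''>0): P(-3)=-27, P(3)=-459. Local minima of Q: Q(-3)=-567, Q(2)=-192.
So the global minimum of g is P(3) + Q(-3) + 1 = -459 − 567 + 1 = -1025, attained at (3, -3).

(3, -3)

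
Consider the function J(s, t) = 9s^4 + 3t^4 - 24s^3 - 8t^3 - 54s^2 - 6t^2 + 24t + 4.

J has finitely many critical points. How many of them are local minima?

4

J separates as a function of s plus a function of t, so ∇J=0 decouples.
∂J/∂s = 36s(s - 3)(s + 1) = 0 at s ∈ {-1, 0, 3}; ∂J/∂t = 12(t - 2)(t - 1)(t + 1) = 0 at t ∈ {-1, 1, 2}.
The Hessian is diagonal: diag(J_ss, J_tt). Second derivatives: J_ss(-1)=144, J_ss(0)=-108, J_ss(3)=432; J_tt(-1)=72, J_tt(1)=-24, J_tt(2)=36.
Local minima occur where both diagonal entries positive: (-1, -1), (-1, 2), (3, -1), (3, 2). Count: 4.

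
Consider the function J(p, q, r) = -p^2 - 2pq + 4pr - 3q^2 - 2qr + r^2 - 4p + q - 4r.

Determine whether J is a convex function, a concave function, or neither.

neither

J is quadratic, so its Hessian is the constant matrix H = [[-2, -2, 4], [-2, -6, -2], [4, -2, 2]].
Leading principal minors: -2, 8, 152.
Neither pattern holds ⇒ H is indefinite ⇒ neither convex nor concave.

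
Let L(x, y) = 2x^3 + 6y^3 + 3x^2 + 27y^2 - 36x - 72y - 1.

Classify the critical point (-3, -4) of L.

The mixed partial ∂²L/∂x∂y is 0, so the Hessian at any point is diag(L_xx, L_yy) = diag(6(2x + 1), 18(2y + 3)).
At (-3, -4): H = diag(-30, -90).
Both eigenvalues are negative, so H is negative definite: a local maximum.

local maximum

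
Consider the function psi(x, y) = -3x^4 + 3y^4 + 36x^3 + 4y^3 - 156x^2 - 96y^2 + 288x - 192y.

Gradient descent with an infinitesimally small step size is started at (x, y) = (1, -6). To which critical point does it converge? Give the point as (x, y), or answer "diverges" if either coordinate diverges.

diverges

psi is separable, so gradient descent decouples: x follows -∂psi/∂x, y follows -∂psi/∂y.
∂psi/∂x = -12(x - 4)(x - 3)(x - 2); at x=1 this is 72, so x decreases.
∂psi/∂y = 12(y - 4)(y + 1)(y + 4); at y=-6 this is -1200, so y increases.
The x-coordinate has no critical point in that direction and runs off to infinity.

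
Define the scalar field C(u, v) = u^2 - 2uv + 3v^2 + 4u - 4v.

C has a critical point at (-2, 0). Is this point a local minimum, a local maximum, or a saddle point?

local minimum

The Hessian of C is constant: H = [[2, -2], [-2, 6]].
det(H) = 2·6 − (-2)² = 8.
det(H) > 0 and tr(H) = 8 > 0, so H is positive definite and the point is a local minimum.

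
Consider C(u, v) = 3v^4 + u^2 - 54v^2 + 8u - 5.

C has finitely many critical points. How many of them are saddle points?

1

C separates as a function of u plus a function of v, so ∇C=0 decouples.
∂C/∂u = 2(u + 4) = 0 at u ∈ {-4}; ∂C/∂v = 12v(v - 3)(v + 3) = 0 at v ∈ {-3, 0, 3}.
The Hessian is diagonal: diag(C_uu, C_vv). Second derivatives: C_uu(-4)=2; C_vv(-3)=216, C_vv(0)=-108, C_vv(3)=216.
Saddle points occur where the two diagonal entries have opposite signs: (-4, 0). Count: 1.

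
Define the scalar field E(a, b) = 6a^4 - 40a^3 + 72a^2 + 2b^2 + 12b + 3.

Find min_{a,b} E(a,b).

-15

E(a,b) separates as P(a) + Q(b) + 3, so its minimum is min P + min Q + 3.
P'(a) = 24a(a - 3)(a - 2) vanishes at a ∈ {0, 2, 3}; Q'(b) = 4b + 12 vanishes at b ∈ {-3}.
Local minima of P (where P''>0): P(0)=0, P(3)=54. Local minima of Q: Q(-3)=-18.
So the global minimum of E is P(0) + Q(-3) + 3 = 0 − 18 + 3 = -15, attained at (0, -3).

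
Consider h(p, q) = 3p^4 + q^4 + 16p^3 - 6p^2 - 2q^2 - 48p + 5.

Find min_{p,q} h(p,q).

h(p,q) separates as A(p) + B(q) + 5, so its minimum is min A + min B + 5.
A'(p) = 12(p - 1)(p + 1)(p + 4) vanishes at p ∈ {-4, -1, 1}; B'(q) = 4q(q - 1)(q + 1) vanishes at q ∈ {-1, 0, 1}.
Local minima of A (where A''>0): A(-4)=-160, A(1)=-35. Local minima of B: B(-1)=-1, B(1)=-1.
So the global minimum of h is A(-4) + B(-1) + 5 = -160 − 1 + 5 = -156, attained at (-4, -1).

-156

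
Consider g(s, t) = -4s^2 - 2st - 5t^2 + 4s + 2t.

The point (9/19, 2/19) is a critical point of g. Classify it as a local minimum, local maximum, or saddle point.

The Hessian of g is constant: H = [[-8, -2], [-2, -10]].
det(H) = (-8)·(-10) − (-2)² = 76.
det(H) > 0 and tr(H) = -18 < 0, so H is negative definite and the point is a local maximum.

local maximum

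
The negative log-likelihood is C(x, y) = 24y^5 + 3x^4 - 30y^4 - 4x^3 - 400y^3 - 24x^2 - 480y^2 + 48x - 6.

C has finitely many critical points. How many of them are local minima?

4

C separates as a function of x plus a function of y, so ∇C=0 decouples.
∂C/∂x = 12(x - 2)(x - 1)(x + 2) = 0 at x ∈ {-2, 1, 2}; ∂C/∂y = 120y(y - 4)(y + 1)(y + 2) = 0 at y ∈ {-2, -1, 0, 4}.
The Hessian is diagonal: diag(C_xx, C_yy). Second derivatives: C_xx(-2)=144, C_xx(1)=-36, C_xx(2)=48; C_yy(-2)=-1440, C_yy(-1)=600, C_yy(0)=-960, C_yy(4)=14400.
Local minima occur where both diagonal entries positive: (-2, -1), (-2, 4), (2, -1), (2, 4). Count: 4.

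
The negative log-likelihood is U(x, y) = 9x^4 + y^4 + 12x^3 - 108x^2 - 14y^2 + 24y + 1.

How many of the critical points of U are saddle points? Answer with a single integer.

U separates as a function of x plus a function of y, so ∇U=0 decouples.
∂U/∂x = 36x(x - 2)(x + 3) = 0 at x ∈ {-3, 0, 2}; ∂U/∂y = 4(y - 2)(y - 1)(y + 3) = 0 at y ∈ {-3, 1, 2}.
The Hessian is diagonal: diag(U_xx, U_yy). Second derivatives: U_xx(-3)=540, U_xx(0)=-216, U_xx(2)=360; U_yy(-3)=80, U_yy(1)=-16, U_yy(2)=20.
Saddle points occur where the two diagonal entries have opposite signs: (-3, 1), (0, -3), (0, 2), (2, 1). Count: 4.

4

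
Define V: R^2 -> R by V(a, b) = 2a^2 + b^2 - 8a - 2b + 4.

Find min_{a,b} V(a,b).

-5

V(a,b) separates as P(a) + Q(b) + 4, so its minimum is min P + min Q + 4.
P'(a) = 4a - 8 vanishes at a ∈ {2}; Q'(b) = 2b - 2 vanishes at b ∈ {1}.
Local minima of P (where P''>0): P(2)=-8. Local minima of Q: Q(1)=-1.
So the global minimum of V is P(2) + Q(1) + 4 = -8 − 1 + 4 = -5, attained at (2, 1).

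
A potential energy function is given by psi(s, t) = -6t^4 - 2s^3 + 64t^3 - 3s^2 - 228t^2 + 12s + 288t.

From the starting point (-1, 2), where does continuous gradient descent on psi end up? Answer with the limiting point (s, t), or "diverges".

(-2, 3)

psi is separable, so gradient descent decouples: s follows -∂psi/∂s, t follows -∂psi/∂t.
∂psi/∂s = -6(s - 1)(s + 2); at s=-1 this is 12, so s decreases.
∂psi/∂t = -24(t - 4)(t - 3)(t - 1); at t=2 this is -48, so t increases.
s converges to its nearest critical value -2 (a local min of the s-part); t converges to 3. The iterate converges to (-2, 3).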